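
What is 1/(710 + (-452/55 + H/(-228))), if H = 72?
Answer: 1045/733032 ≈ 0.0014256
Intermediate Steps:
1/(710 + (-452/55 + H/(-228))) = 1/(710 + (-452/55 + 72/(-228))) = 1/(710 + (-452*1/55 + 72*(-1/228))) = 1/(710 + (-452/55 - 6/19)) = 1/(710 - 8918/1045) = 1/(733032/1045) = 1045/733032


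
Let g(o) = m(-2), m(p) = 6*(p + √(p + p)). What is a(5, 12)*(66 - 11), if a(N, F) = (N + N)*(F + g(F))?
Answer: 6600*I ≈ 6600.0*I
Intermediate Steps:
m(p) = 6*p + 6*√2*√p (m(p) = 6*(p + √(2*p)) = 6*(p + √2*√p) = 6*p + 6*√2*√p)
g(o) = -12 + 12*I (g(o) = 6*(-2) + 6*√2*√(-2) = -12 + 6*√2*(I*√2) = -12 + 12*I)
a(N, F) = 2*N*(-12 + F + 12*I) (a(N, F) = (N + N)*(F + (-12 + 12*I)) = (2*N)*(-12 + F + 12*I) = 2*N*(-12 + F + 12*I))
a(5, 12)*(66 - 11) = (2*5*(-12 + 12 + 12*I))*(66 - 11) = (2*5*(12*I))*55 = (120*I)*55 = 6600*I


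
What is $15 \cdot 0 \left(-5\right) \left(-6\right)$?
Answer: $0$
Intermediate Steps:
$15 \cdot 0 \left(-5\right) \left(-6\right) = 15 \cdot 0 \left(-6\right) = 0 \left(-6\right) = 0$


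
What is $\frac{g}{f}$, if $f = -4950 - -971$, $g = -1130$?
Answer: $\frac{1130}{3979} \approx 0.28399$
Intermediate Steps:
$f = -3979$ ($f = -4950 + 971 = -3979$)
$\frac{g}{f} = - \frac{1130}{-3979} = \left(-1130\right) \left(- \frac{1}{3979}\right) = \frac{1130}{3979}$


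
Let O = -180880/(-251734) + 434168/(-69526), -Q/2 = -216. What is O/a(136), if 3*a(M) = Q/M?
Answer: -29361120274/5625661527 ≈ -5.2191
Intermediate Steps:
Q = 432 (Q = -2*(-216) = 432)
O = -3454249444/625073503 (O = -180880*(-1/251734) + 434168*(-1/69526) = 12920/17981 - 217084/34763 = -3454249444/625073503 ≈ -5.5261)
a(M) = 144/M (a(M) = (432/M)/3 = 144/M)
O/a(136) = -3454249444/(625073503*(144/136)) = -3454249444/(625073503*(144*(1/136))) = -3454249444/(625073503*18/17) = -3454249444/625073503*17/18 = -29361120274/5625661527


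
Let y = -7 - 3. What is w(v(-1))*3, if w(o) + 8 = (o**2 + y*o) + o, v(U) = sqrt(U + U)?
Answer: -30 - 27*I*sqrt(2) ≈ -30.0 - 38.184*I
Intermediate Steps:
v(U) = sqrt(2)*sqrt(U) (v(U) = sqrt(2*U) = sqrt(2)*sqrt(U))
y = -10
w(o) = -8 + o**2 - 9*o (w(o) = -8 + ((o**2 - 10*o) + o) = -8 + (o**2 - 9*o) = -8 + o**2 - 9*o)
w(v(-1))*3 = (-8 + (sqrt(2)*sqrt(-1))**2 - 9*sqrt(2)*sqrt(-1))*3 = (-8 + (sqrt(2)*I)**2 - 9*sqrt(2)*I)*3 = (-8 + (I*sqrt(2))**2 - 9*I*sqrt(2))*3 = (-8 - 2 - 9*I*sqrt(2))*3 = (-10 - 9*I*sqrt(2))*3 = -30 - 27*I*sqrt(2)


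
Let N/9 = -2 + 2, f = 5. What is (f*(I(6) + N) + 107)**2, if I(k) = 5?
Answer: 17424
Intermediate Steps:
N = 0 (N = 9*(-2 + 2) = 9*0 = 0)
(f*(I(6) + N) + 107)**2 = (5*(5 + 0) + 107)**2 = (5*5 + 107)**2 = (25 + 107)**2 = 132**2 = 17424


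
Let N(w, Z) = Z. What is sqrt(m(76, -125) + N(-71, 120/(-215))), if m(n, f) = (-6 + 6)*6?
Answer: 2*I*sqrt(258)/43 ≈ 0.74709*I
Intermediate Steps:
m(n, f) = 0 (m(n, f) = 0*6 = 0)
sqrt(m(76, -125) + N(-71, 120/(-215))) = sqrt(0 + 120/(-215)) = sqrt(0 + 120*(-1/215)) = sqrt(0 - 24/43) = sqrt(-24/43) = 2*I*sqrt(258)/43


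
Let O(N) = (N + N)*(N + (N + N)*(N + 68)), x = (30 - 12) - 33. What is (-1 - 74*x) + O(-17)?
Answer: 60643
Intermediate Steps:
x = -15 (x = 18 - 33 = -15)
O(N) = 2*N*(N + 2*N*(68 + N)) (O(N) = (2*N)*(N + (2*N)*(68 + N)) = (2*N)*(N + 2*N*(68 + N)) = 2*N*(N + 2*N*(68 + N)))
(-1 - 74*x) + O(-17) = (-1 - 74*(-15)) + (-17)**2*(274 + 4*(-17)) = (-1 + 1110) + 289*(274 - 68) = 1109 + 289*206 = 1109 + 59534 = 60643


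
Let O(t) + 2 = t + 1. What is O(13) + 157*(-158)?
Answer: -24794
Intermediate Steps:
O(t) = -1 + t (O(t) = -2 + (t + 1) = -2 + (1 + t) = -1 + t)
O(13) + 157*(-158) = (-1 + 13) + 157*(-158) = 12 - 24806 = -24794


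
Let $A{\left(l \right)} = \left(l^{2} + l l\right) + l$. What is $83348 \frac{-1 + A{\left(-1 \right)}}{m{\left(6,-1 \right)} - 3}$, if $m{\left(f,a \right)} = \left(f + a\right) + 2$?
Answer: $0$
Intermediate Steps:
$m{\left(f,a \right)} = 2 + a + f$ ($m{\left(f,a \right)} = \left(a + f\right) + 2 = 2 + a + f$)
$A{\left(l \right)} = l + 2 l^{2}$ ($A{\left(l \right)} = \left(l^{2} + l^{2}\right) + l = 2 l^{2} + l = l + 2 l^{2}$)
$83348 \frac{-1 + A{\left(-1 \right)}}{m{\left(6,-1 \right)} - 3} = 83348 \frac{-1 - \left(1 + 2 \left(-1\right)\right)}{\left(2 - 1 + 6\right) - 3} = 83348 \frac{-1 - \left(1 - 2\right)}{7 + \left(-3 + 0\right)} = 83348 \frac{-1 - -1}{7 - 3} = 83348 \frac{-1 + 1}{4} = 83348 \cdot 0 \cdot \frac{1}{4} = 83348 \cdot 0 = 0$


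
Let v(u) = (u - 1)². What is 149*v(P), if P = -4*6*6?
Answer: 3132725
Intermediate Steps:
P = -144 (P = -24*6 = -144)
v(u) = (-1 + u)²
149*v(P) = 149*(-1 - 144)² = 149*(-145)² = 149*21025 = 3132725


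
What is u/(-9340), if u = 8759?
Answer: -8759/9340 ≈ -0.93779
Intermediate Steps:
u/(-9340) = 8759/(-9340) = 8759*(-1/9340) = -8759/9340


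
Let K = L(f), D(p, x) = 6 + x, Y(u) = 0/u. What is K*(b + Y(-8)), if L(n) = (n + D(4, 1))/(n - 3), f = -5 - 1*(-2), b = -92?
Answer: 184/3 ≈ 61.333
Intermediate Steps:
Y(u) = 0
f = -3 (f = -5 + 2 = -3)
L(n) = (7 + n)/(-3 + n) (L(n) = (n + (6 + 1))/(n - 3) = (n + 7)/(-3 + n) = (7 + n)/(-3 + n))
K = -2/3 (K = (7 - 3)/(-3 - 3) = 4/(-6) = -1/6*4 = -2/3 ≈ -0.66667)
K*(b + Y(-8)) = -2*(-92 + 0)/3 = -2/3*(-92) = 184/3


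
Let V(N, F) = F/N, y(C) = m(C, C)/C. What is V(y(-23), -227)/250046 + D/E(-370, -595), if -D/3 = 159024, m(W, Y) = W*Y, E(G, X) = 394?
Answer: -1371834326369/1132958426 ≈ -1210.8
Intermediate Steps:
D = -477072 (D = -3*159024 = -477072)
y(C) = C (y(C) = (C*C)/C = C**2/C = C)
V(y(-23), -227)/250046 + D/E(-370, -595) = -227/(-23)/250046 - 477072/394 = -227*(-1/23)*(1/250046) - 477072*1/394 = (227/23)*(1/250046) - 238536/197 = 227/5751058 - 238536/197 = -1371834326369/1132958426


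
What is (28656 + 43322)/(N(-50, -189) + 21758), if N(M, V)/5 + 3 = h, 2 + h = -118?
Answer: 71978/21143 ≈ 3.4043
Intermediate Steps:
h = -120 (h = -2 - 118 = -120)
N(M, V) = -615 (N(M, V) = -15 + 5*(-120) = -15 - 600 = -615)
(28656 + 43322)/(N(-50, -189) + 21758) = (28656 + 43322)/(-615 + 21758) = 71978/21143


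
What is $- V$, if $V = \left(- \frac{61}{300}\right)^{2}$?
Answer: $- \frac{3721}{90000} \approx -0.041344$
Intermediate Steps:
$V = \frac{3721}{90000}$ ($V = \left(\left(-61\right) \frac{1}{300}\right)^{2} = \left(- \frac{61}{300}\right)^{2} = \frac{3721}{90000} \approx 0.041344$)
$- V = \left(-1\right) \frac{3721}{90000} = - \frac{3721}{90000}$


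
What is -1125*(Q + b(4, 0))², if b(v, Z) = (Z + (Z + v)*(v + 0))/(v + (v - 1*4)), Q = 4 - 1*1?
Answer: -55125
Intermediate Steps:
Q = 3 (Q = 4 - 1 = 3)
b(v, Z) = (Z + v*(Z + v))/(-4 + 2*v) (b(v, Z) = (Z + (Z + v)*v)/(v + (v - 4)) = (Z + v*(Z + v))/(v + (-4 + v)) = (Z + v*(Z + v))/(-4 + 2*v))
-1125*(Q + b(4, 0))² = -1125*(3 + (0 + 4² + 0*4)/(2*(-2 + 4)))² = -1125*(3 + (½)*(0 + 16 + 0)/2)² = -1125*(3 + (½)*(½)*16)² = -1125*(3 + 4)² = -1125*7² = -1125*49 = -55125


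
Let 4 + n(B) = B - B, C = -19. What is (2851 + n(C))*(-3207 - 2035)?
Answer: -14923974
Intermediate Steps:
n(B) = -4 (n(B) = -4 + (B - B) = -4 + 0 = -4)
(2851 + n(C))*(-3207 - 2035) = (2851 - 4)*(-3207 - 2035) = 2847*(-5242) = -14923974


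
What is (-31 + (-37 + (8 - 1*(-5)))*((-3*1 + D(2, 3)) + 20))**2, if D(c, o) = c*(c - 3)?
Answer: 152881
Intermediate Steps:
D(c, o) = c*(-3 + c)
(-31 + (-37 + (8 - 1*(-5)))*((-3*1 + D(2, 3)) + 20))**2 = (-31 + (-37 + (8 - 1*(-5)))*((-3*1 + 2*(-3 + 2)) + 20))**2 = (-31 + (-37 + (8 + 5))*((-3 + 2*(-1)) + 20))**2 = (-31 + (-37 + 13)*((-3 - 2) + 20))**2 = (-31 - 24*(-5 + 20))**2 = (-31 - 24*15)**2 = (-31 - 360)**2 = (-391)**2 = 152881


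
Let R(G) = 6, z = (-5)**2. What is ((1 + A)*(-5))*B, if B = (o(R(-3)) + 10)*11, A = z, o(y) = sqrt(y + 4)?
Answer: -14300 - 1430*sqrt(10) ≈ -18822.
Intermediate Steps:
z = 25
o(y) = sqrt(4 + y)
A = 25
B = 110 + 11*sqrt(10) (B = (sqrt(4 + 6) + 10)*11 = (sqrt(10) + 10)*11 = (10 + sqrt(10))*11 = 110 + 11*sqrt(10) ≈ 144.79)
((1 + A)*(-5))*B = ((1 + 25)*(-5))*(110 + 11*sqrt(10)) = (26*(-5))*(110 + 11*sqrt(10)) = -130*(110 + 11*sqrt(10)) = -14300 - 1430*sqrt(10)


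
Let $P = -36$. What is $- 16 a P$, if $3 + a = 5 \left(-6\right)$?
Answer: $-19008$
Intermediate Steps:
$a = -33$ ($a = -3 + 5 \left(-6\right) = -3 - 30 = -33$)
$- 16 a P = \left(-16\right) \left(-33\right) \left(-36\right) = 528 \left(-36\right) = -19008$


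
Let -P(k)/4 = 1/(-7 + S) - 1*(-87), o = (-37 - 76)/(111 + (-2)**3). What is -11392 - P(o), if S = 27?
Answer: -55219/5 ≈ -11044.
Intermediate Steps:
o = -113/103 (o = -113/(111 - 8) = -113/103 ≈ -1.0971)
P(k) = -1741/5 (P(k) = -4*(1/(-7 + 27) - 1*(-87)) = -4*(1/20 + 87) = -4*1741/20 = -1741/5)
-11392 - P(o) = -11392 - 1*(-1741/5) = -11392 + 1741/5 = -55219/5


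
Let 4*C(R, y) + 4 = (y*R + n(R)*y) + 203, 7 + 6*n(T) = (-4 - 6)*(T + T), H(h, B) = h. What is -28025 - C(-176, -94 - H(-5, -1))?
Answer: -151707/8 ≈ -18963.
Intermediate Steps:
n(T) = -7/6 - 10*T/3 (n(T) = -7/6 + ((-4 - 6)*(T + T))/6 = -7/6 + (-20*T)/6 = -7/6 - 10*T/3)
C(R, y) = 199/4 + R*y/4 + y*(-7/6 - 10*R/3)/4 (C(R, y) = -1 + ((y*R + (-7/6 - 10*R/3)*y) + 203)/4 = -1 + ((R*y + y*(-7/6 - 10*R/3)) + 203)/4 = -1 + (203 + R*y + y*(-7/6 - 10*R/3))/4 = -1 + (203/4 + R*y/4 + y*(-7/6 - 10*R/3)/4) = 199/4 + R*y/4 + y*(-7/6 - 10*R/3)/4)
-28025 - C(-176, -94 - H(-5, -1)) = -28025 - (199/4 - 7*(-94 - 1*(-5))/24 - 7/12*(-176)*(-94 - 1*(-5))) = -28025 - (199/4 - 7*(-94 + 5)/24 - 7/12*(-176)*(-94 + 5)) = -28025 - (199/4 - 7/24*(-89) - 7/12*(-176)*(-89)) = -28025 - (199/4 + 623/24 - 27412/3) = -28025 - 1*(-72493/8) = -28025 + 72493/8 = -151707/8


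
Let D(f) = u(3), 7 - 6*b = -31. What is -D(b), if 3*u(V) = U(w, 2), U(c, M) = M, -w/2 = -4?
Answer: -⅔ ≈ -0.66667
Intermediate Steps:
w = 8 (w = -2*(-4) = 8)
b = 19/3 (b = 7/6 - ⅙*(-31) = 7/6 + 31/6 = 19/3 ≈ 6.3333)
u(V) = ⅔ (u(V) = (⅓)*2 = ⅔)
D(f) = ⅔
-D(b) = -1*⅔ = -⅔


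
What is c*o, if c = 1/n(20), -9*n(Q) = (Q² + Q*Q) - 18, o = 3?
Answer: -27/782 ≈ -0.034527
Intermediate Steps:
n(Q) = 2 - 2*Q²/9 (n(Q) = -((Q² + Q*Q) - 18)/9 = -((Q² + Q²) - 18)/9 = -(2*Q² - 18)/9 = -(-18 + 2*Q²)/9 = 2 - 2*Q²/9)
c = -9/782 (c = 1/(2 - 2/9*20²) = 1/(2 - 2/9*400) = 1/(2 - 800/9) = 1/(-782/9) = -9/782 ≈ -0.011509)
c*o = -9/782*3 = -27/782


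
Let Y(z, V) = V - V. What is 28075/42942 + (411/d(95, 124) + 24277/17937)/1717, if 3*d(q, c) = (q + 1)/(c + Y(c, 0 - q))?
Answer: 164110745093/103727088072 ≈ 1.5821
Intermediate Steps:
Y(z, V) = 0
d(q, c) = (1 + q)/(3*c) (d(q, c) = ((q + 1)/(c + 0))/3 = ((1 + q)/c)/3 = (1 + q)/(3*c))
28075/42942 + (411/d(95, 124) + 24277/17937)/1717 = 28075/42942 + (411/(((⅓)*(1 + 95)/124)) + 24277/17937)/1717 = 28075*(1/42942) + (411/(((⅓)*(1/124)*96)) + 24277*(1/17937))*(1/1717) = 28075/42942 + (411/(8/31) + 24277/17937)*(1/1717) = 28075/42942 + (411*(31/8) + 24277/17937)*(1/1717) = 28075/42942 + (12741/8 + 24277/17937)*(1/1717) = 28075/42942 + (228729533/143496)*(1/1717) = 28075/42942 + 228729533/246382632 = 164110745093/103727088072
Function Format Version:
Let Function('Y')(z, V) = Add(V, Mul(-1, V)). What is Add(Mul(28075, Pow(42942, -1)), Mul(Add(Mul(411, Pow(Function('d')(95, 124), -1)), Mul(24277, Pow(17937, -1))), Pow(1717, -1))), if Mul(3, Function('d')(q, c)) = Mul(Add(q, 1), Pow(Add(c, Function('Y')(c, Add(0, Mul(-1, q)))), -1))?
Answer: Rational(164110745093, 103727088072) ≈ 1.5821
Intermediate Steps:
Function('Y')(z, V) = 0
Function('d')(q, c) = Mul(Rational(1, 3), Pow(c, -1), Add(1, q)) (Function('d')(q, c) = Mul(Rational(1, 3), Mul(Add(q, 1), Pow(Add(c, 0), -1))) = Mul(Rational(1, 3), Mul(Add(1, q), Pow(c, -1))) = Mul(Rational(1, 3), Mul(Pow(c, -1), Add(1, q))) = Mul(Rational(1, 3), Pow(c, -1), Add(1, q)))
Add(Mul(28075, Pow(42942, -1)), Mul(Add(Mul(411, Pow(Function('d')(95, 124), -1)), Mul(24277, Pow(17937, -1))), Pow(1717, -1))) = Add(Mul(28075, Pow(42942, -1)), Mul(Add(Mul(411, Pow(Mul(Rational(1, 3), Pow(124, -1), Add(1, 95)), -1)), Mul(24277, Pow(17937, -1))), Pow(1717, -1))) = Add(Mul(28075, Rational(1, 42942)), Mul(Add(Mul(411, Pow(Mul(Rational(1, 3), Rational(1, 124), 96), -1)), Mul(24277, Rational(1, 17937))), Rational(1, 1717))) = Add(Rational(28075, 42942), Mul(Add(Mul(411, Pow(Rational(8, 31), -1)), Rational(24277, 17937)), Rational(1, 1717))) = Add(Rational(28075, 42942), Mul(Add(Mul(411, Rational(31, 8)), Rational(24277, 17937)), Rational(1, 1717))) = Add(Rational(28075, 42942), Mul(Add(Rational(12741, 8), Rational(24277, 17937)), Rational(1, 1717))) = Add(Rational(28075, 42942), Mul(Rational(228729533, 143496), Rational(1, 1717))) = Add(Rational(28075, 42942), Rational(228729533, 246382632)) = Rational(164110745093, 103727088072)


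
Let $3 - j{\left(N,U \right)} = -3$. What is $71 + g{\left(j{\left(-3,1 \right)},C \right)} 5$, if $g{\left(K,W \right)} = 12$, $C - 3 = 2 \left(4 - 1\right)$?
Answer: $131$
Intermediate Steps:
$C = 9$ ($C = 3 + 2 \left(4 - 1\right) = 3 + 2 \cdot 3 = 3 + 6 = 9$)
$j{\left(N,U \right)} = 6$ ($j{\left(N,U \right)} = 3 - -3 = 3 + 3 = 6$)
$71 + g{\left(j{\left(-3,1 \right)},C \right)} 5 = 71 + 12 \cdot 5 = 71 + 60 = 131$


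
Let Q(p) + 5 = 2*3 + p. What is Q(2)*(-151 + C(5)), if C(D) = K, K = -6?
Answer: -471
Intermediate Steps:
Q(p) = 1 + p (Q(p) = -5 + (2*3 + p) = -5 + (6 + p) = 1 + p)
C(D) = -6
Q(2)*(-151 + C(5)) = (1 + 2)*(-151 - 6) = 3*(-157) = -471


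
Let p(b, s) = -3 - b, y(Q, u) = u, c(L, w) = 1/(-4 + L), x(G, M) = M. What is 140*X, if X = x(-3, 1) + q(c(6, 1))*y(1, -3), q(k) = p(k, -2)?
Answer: 1610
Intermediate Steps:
q(k) = -3 - k
X = 23/2 (X = 1 + (-3 - 1/(-4 + 6))*(-3) = 1 + (-3 - 1/2)*(-3) = 1 - 7/2*(-3) = 1 + 21/2 = 23/2 ≈ 11.500)
140*X = 140*(23/2) = 1610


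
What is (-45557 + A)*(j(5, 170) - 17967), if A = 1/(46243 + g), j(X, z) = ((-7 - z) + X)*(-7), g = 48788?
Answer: 72572512959958/95031 ≈ 7.6367e+8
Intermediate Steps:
j(X, z) = 49 - 7*X + 7*z (j(X, z) = (-7 + X - z)*(-7) = 49 - 7*X + 7*z)
A = 1/95031 (A = 1/(46243 + 48788) = 1/95031 ≈ 1.0523e-5)
(-45557 + A)*(j(5, 170) - 17967) = (-45557 + 1/95031)*((49 - 7*5 + 7*170) - 17967) = -4329327266*((49 - 35 + 1190) - 17967)/95031 = -4329327266*(1204 - 17967)/95031 = -4329327266/95031*(-16763) = 72572512959958/95031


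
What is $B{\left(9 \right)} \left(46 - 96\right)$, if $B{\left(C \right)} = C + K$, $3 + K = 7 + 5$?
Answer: $-900$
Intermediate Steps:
$K = 9$ ($K = -3 + \left(7 + 5\right) = -3 + 12 = 9$)
$B{\left(C \right)} = 9 + C$ ($B{\left(C \right)} = C + 9 = 9 + C$)
$B{\left(9 \right)} \left(46 - 96\right) = \left(9 + 9\right) \left(46 - 96\right) = 18 \left(-50\right) = -900$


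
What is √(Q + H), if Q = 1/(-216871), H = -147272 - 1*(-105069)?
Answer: I*√1984934992358994/216871 ≈ 205.43*I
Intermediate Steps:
H = -42203 (H = -147272 + 105069 = -42203)
Q = -1/216871 ≈ -4.6110e-6
√(Q + H) = √(-1/216871 - 42203) = √(-9152606814/216871) = I*√1984934992358994/216871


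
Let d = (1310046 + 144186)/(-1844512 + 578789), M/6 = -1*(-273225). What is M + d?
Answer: 2074961545818/1265723 ≈ 1.6393e+6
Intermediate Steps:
M = 1639350 (M = 6*(-1*(-273225)) = 6*273225 = 1639350)
d = -1454232/1265723 (d = 1454232/(-1265723) = 1454232*(-1/1265723) = -1454232/1265723 ≈ -1.1489)
M + d = 1639350 - 1454232/1265723 = 2074961545818/1265723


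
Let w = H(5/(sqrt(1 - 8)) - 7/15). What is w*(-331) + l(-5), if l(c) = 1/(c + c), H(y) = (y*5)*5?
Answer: 115847/30 + 41375*I*sqrt(7)/7 ≈ 3861.6 + 15638.0*I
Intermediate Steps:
H(y) = 25*y (H(y) = (5*y)*5 = 25*y)
w = -35/3 - 125*I*sqrt(7)/7 (w = 25*(5/(sqrt(1 - 8)) - 7/15) = 25*(5/(sqrt(-7)) - 7*1/15) = 25*(5/((I*sqrt(7))) - 7/15) = 25*(5*(-I*sqrt(7)/7) - 7/15) = 25*(-5*I*sqrt(7)/7 - 7/15) = 25*(-7/15 - 5*I*sqrt(7)/7) = -35/3 - 125*I*sqrt(7)/7 ≈ -11.667 - 47.246*I)
l(c) = 1/(2*c)
w*(-331) + l(-5) = (-35/3 - 125*I*sqrt(7)/7)*(-331) + (1/2)/(-5) = (11585/3 + 41375*I*sqrt(7)/7) + (1/2)*(-1/5) = (11585/3 + 41375*I*sqrt(7)/7) - 1/10 = 115847/30 + 41375*I*sqrt(7)/7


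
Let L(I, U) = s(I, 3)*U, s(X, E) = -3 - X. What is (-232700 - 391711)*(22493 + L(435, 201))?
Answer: 40927018995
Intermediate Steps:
L(I, U) = U*(-3 - I) (L(I, U) = (-3 - I)*U = U*(-3 - I))
(-232700 - 391711)*(22493 + L(435, 201)) = (-232700 - 391711)*(22493 - 1*201*(3 + 435)) = -624411*(22493 - 1*201*438) = -624411*(22493 - 88038) = -624411*(-65545) = 40927018995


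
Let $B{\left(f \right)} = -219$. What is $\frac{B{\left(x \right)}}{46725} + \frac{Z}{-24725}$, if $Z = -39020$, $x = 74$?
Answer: $\frac{24237263}{15403675} \approx 1.5735$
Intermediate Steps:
$\frac{B{\left(x \right)}}{46725} + \frac{Z}{-24725} = - \frac{219}{46725} - \frac{39020}{-24725} = \left(-219\right) \frac{1}{46725} - - \frac{7804}{4945} = - \frac{73}{15575} + \frac{7804}{4945} = \frac{24237263}{15403675}$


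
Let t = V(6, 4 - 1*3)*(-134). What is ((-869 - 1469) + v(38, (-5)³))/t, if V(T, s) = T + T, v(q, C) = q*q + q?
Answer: 107/201 ≈ 0.53234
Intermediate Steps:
v(q, C) = q + q² (v(q, C) = q² + q = q + q²)
V(T, s) = 2*T
t = -1608 (t = (2*6)*(-134) = 12*(-134) = -1608)
((-869 - 1469) + v(38, (-5)³))/t = ((-869 - 1469) + 38*(1 + 38))/(-1608) = (-2338 + 38*39)*(-1/1608) = (-2338 + 1482)*(-1/1608) = -856*(-1/1608) = 107/201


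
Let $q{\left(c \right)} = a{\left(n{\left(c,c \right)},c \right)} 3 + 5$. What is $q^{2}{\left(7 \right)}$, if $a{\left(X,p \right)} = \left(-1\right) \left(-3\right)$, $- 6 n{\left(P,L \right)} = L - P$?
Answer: $196$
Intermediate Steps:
$n{\left(P,L \right)} = - \frac{L}{6} + \frac{P}{6}$ ($n{\left(P,L \right)} = - \frac{L - P}{6} = - \frac{L}{6} + \frac{P}{6}$)
$a{\left(X,p \right)} = 3$
$q{\left(c \right)} = 14$ ($q{\left(c \right)} = 3 \cdot 3 + 5 = 9 + 5 = 14$)
$q^{2}{\left(7 \right)} = 14^{2} = 196$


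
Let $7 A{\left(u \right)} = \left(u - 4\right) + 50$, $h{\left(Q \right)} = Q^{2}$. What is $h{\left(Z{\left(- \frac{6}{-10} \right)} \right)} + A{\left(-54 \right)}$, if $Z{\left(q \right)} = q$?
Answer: $- \frac{137}{175} \approx -0.78286$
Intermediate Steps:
$A{\left(u \right)} = \frac{46}{7} + \frac{u}{7}$ ($A{\left(u \right)} = \frac{\left(u - 4\right) + 50}{7} = \frac{\left(-4 + u\right) + 50}{7} = \frac{46 + u}{7} = \frac{46}{7} + \frac{u}{7}$)
$h{\left(Z{\left(- \frac{6}{-10} \right)} \right)} + A{\left(-54 \right)} = \left(- \frac{6}{-10}\right)^{2} + \left(\frac{46}{7} + \frac{1}{7} \left(-54\right)\right) = \left(\left(-6\right) \left(- \frac{1}{10}\right)\right)^{2} + \left(\frac{46}{7} - \frac{54}{7}\right) = \left(\frac{3}{5}\right)^{2} - \frac{8}{7} = \frac{9}{25} - \frac{8}{7} = - \frac{137}{175}$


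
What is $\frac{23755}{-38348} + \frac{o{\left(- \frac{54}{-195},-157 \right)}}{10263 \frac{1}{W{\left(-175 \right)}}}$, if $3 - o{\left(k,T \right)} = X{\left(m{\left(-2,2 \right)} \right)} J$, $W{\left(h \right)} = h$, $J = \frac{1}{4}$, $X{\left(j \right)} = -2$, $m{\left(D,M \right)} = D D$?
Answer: $- \frac{267285715}{393565524} \approx -0.67914$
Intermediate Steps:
$m{\left(D,M \right)} = D^{2}$
$J = \frac{1}{4} \approx 0.25$
$o{\left(k,T \right)} = \frac{7}{2}$ ($o{\left(k,T \right)} = 3 - \left(-2\right) \frac{1}{4} = 3 - - \frac{1}{2} = 3 + \frac{1}{2} = \frac{7}{2}$)
$\frac{23755}{-38348} + \frac{o{\left(- \frac{54}{-195},-157 \right)}}{10263 \frac{1}{W{\left(-175 \right)}}} = \frac{23755}{-38348} + \frac{7}{2 \frac{10263}{-175}} = 23755 \left(- \frac{1}{38348}\right) + \frac{7}{2 \cdot 10263 \left(- \frac{1}{175}\right)} = - \frac{23755}{38348} + \frac{7}{2 \left(- \frac{10263}{175}\right)} = - \frac{23755}{38348} + \frac{7}{2} \left(- \frac{175}{10263}\right) = - \frac{23755}{38348} - \frac{1225}{20526} = - \frac{267285715}{393565524}$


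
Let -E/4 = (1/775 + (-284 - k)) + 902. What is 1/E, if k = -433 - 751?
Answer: -775/5586204 ≈ -0.00013873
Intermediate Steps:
k = -1184
E = -5586204/775 (E = -4*((1/775 + (-284 - 1*(-1184))) + 902) = -4*((1/775 + (-284 + 1184)) + 902) = -4*((1/775 + 900) + 902) = -4*(697501/775 + 902) = -4*1396551/775 = -5586204/775 ≈ -7208.0)
1/E = 1/(-5586204/775) = -775/5586204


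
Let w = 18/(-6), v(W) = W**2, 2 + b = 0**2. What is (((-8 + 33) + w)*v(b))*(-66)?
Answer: -5808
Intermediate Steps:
b = -2 (b = -2 + 0**2 = -2 + 0 = -2)
w = -3 (w = 18*(-1/6) = -3)
(((-8 + 33) + w)*v(b))*(-66) = (((-8 + 33) - 3)*(-2)**2)*(-66) = ((25 - 3)*4)*(-66) = (22*4)*(-66) = 88*(-66) = -5808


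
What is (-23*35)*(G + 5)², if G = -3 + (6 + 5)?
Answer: -136045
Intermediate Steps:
G = 8 (G = -3 + 11 = 8)
(-23*35)*(G + 5)² = (-23*35)*(8 + 5)² = -805*13² = -805*169 = -136045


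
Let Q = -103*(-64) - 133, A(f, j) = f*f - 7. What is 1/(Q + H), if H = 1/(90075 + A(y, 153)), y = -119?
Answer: 104229/673215112 ≈ 0.00015482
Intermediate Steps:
A(f, j) = -7 + f**2 (A(f, j) = f**2 - 7 = -7 + f**2)
Q = 6459 (Q = 6592 - 133 = 6459)
H = 1/104229 (H = 1/(90075 + (-7 + (-119)**2)) = 1/(90075 + (-7 + 14161)) = 1/(90075 + 14154) = 1/104229 ≈ 9.5943e-6)
1/(Q + H) = 1/(6459 + 1/104229) = 1/(673215112/104229) = 104229/673215112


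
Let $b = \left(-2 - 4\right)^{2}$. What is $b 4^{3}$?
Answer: $2304$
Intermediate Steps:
$b = 36$ ($b = \left(-6\right)^{2} = 36$)
$b 4^{3} = 36 \cdot 4^{3} = 36 \cdot 64 = 2304$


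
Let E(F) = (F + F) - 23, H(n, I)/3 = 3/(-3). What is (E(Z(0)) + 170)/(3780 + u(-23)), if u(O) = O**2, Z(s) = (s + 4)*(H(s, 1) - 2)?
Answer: 107/4309 ≈ 0.024832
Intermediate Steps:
H(n, I) = -3 (H(n, I) = 3*(3/(-3)) = 3*(3*(-1/3)) = 3*(-1) = -3)
Z(s) = -20 - 5*s (Z(s) = (s + 4)*(-3 - 2) = (4 + s)*(-5) = -20 - 5*s)
E(F) = -23 + 2*F (E(F) = 2*F - 23 = -23 + 2*F)
(E(Z(0)) + 170)/(3780 + u(-23)) = ((-23 + 2*(-20 - 5*0)) + 170)/(3780 + (-23)**2) = ((-23 + 2*(-20 + 0)) + 170)/(3780 + 529) = ((-23 + 2*(-20)) + 170)/4309 = ((-23 - 40) + 170)*(1/4309) = (-63 + 170)*(1/4309) = 107*(1/4309) = 107/4309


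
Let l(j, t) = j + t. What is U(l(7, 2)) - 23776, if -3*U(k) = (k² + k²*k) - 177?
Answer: -23987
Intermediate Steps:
U(k) = 59 - k²/3 - k³/3 (U(k) = -((k² + k²*k) - 177)/3 = -((k² + k³) - 177)/3 = -(-177 + k² + k³)/3 = 59 - k²/3 - k³/3)
U(l(7, 2)) - 23776 = (59 - (7 + 2)²/3 - (7 + 2)³/3) - 23776 = (59 - ⅓*9² - ⅓*9³) - 23776 = (59 - ⅓*81 - ⅓*729) - 23776 = (59 - 27 - 243) - 23776 = -211 - 23776 = -23987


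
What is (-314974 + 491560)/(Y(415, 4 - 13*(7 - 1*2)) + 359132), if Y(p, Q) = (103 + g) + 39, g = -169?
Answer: 176586/359105 ≈ 0.49174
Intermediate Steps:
Y(p, Q) = -27 (Y(p, Q) = (103 - 169) + 39 = -66 + 39 = -27)
(-314974 + 491560)/(Y(415, 4 - 13*(7 - 1*2)) + 359132) = (-314974 + 491560)/(-27 + 359132) = 176586/359105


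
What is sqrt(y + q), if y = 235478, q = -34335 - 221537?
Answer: 3*I*sqrt(2266) ≈ 142.81*I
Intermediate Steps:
q = -255872
sqrt(y + q) = sqrt(235478 - 255872) = sqrt(-20394) = 3*I*sqrt(2266)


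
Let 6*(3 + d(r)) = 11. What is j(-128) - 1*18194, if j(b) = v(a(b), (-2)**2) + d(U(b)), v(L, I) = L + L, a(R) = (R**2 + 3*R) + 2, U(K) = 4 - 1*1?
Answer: 82853/6 ≈ 13809.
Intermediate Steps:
U(K) = 3 (U(K) = 4 - 1 = 3)
a(R) = 2 + R**2 + 3*R
v(L, I) = 2*L
d(r) = -7/6 (d(r) = -3 + (1/6)*11 = -3 + 11/6 = -7/6)
j(b) = 17/6 + 2*b**2 + 6*b (j(b) = 2*(2 + b**2 + 3*b) - 7/6 = (4 + 2*b**2 + 6*b) - 7/6 = 17/6 + 2*b**2 + 6*b)
j(-128) - 1*18194 = (17/6 + 2*(-128)**2 + 6*(-128)) - 1*18194 = (17/6 + 2*16384 - 768) - 18194 = (17/6 + 32768 - 768) - 18194 = 192017/6 - 18194 = 82853/6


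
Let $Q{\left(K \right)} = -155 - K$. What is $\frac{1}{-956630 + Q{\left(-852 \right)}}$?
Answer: $- \frac{1}{955933} \approx -1.0461 \cdot 10^{-6}$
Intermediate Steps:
$\frac{1}{-956630 + Q{\left(-852 \right)}} = \frac{1}{-956630 - -697} = \frac{1}{-956630 + \left(-155 + 852\right)} = \frac{1}{-956630 + 697} = \frac{1}{-955933} = - \frac{1}{955933}$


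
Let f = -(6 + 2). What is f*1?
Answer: -8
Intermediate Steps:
f = -8 (f = -1*8 = -8)
f*1 = -8*1 = -8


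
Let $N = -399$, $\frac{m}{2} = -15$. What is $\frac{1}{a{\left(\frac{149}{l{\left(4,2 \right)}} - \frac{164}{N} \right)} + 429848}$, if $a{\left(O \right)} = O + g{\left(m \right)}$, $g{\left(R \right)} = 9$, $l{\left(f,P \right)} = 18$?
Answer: $\frac{2394}{1029098459} \approx 2.3263 \cdot 10^{-6}$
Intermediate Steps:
$m = -30$ ($m = 2 \left(-15\right) = -30$)
$a{\left(O \right)} = 9 + O$ ($a{\left(O \right)} = O + 9 = 9 + O$)
$\frac{1}{a{\left(\frac{149}{l{\left(4,2 \right)}} - \frac{164}{N} \right)} + 429848} = \frac{1}{\left(9 + \left(\frac{149}{18} - \frac{164}{-399}\right)\right) + 429848} = \frac{1}{\left(9 + \left(149 \cdot \frac{1}{18} - - \frac{164}{399}\right)\right) + 429848} = \frac{1}{\left(9 + \left(\frac{149}{18} + \frac{164}{399}\right)\right) + 429848} = \frac{1}{\left(9 + \frac{20801}{2394}\right) + 429848} = \frac{1}{\frac{42347}{2394} + 429848} = \frac{1}{\frac{1029098459}{2394}} = \frac{2394}{1029098459}$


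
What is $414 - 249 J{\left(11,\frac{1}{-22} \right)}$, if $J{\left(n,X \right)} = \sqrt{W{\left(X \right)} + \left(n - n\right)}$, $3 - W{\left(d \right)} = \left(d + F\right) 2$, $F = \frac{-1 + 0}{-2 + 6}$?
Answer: $414 - \frac{249 \sqrt{1738}}{22} \approx -57.847$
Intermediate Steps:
$F = - \frac{1}{4} \approx -0.25$
$W{\left(d \right)} = \frac{7}{2} - 2 d$ ($W{\left(d \right)} = 3 - \left(d - \frac{1}{4}\right) 2 = 3 - \left(- \frac{1}{4} + d\right) 2 = 3 - \left(- \frac{1}{2} + 2 d\right) = \frac{7}{2} - 2 d$)
$J{\left(n,X \right)} = \sqrt{\frac{7}{2} - 2 X}$ ($J{\left(n,X \right)} = \sqrt{\left(\frac{7}{2} - 2 X\right) + \left(n - n\right)} = \sqrt{\left(\frac{7}{2} - 2 X\right) + 0} = \sqrt{\frac{7}{2} - 2 X}$)
$414 - 249 J{\left(11,\frac{1}{-22} \right)} = 414 - 249 \frac{\sqrt{14 - \frac{8}{-22}}}{2} = 414 - 249 \frac{\sqrt{14 - - \frac{4}{11}}}{2} = 414 - 249 \frac{\sqrt{14 + \frac{4}{11}}}{2} = 414 - 249 \frac{\sqrt{\frac{158}{11}}}{2} = 414 - 249 \frac{\frac{1}{11} \sqrt{1738}}{2} = 414 - 249 \frac{\sqrt{1738}}{22} = 414 - \frac{249 \sqrt{1738}}{22}$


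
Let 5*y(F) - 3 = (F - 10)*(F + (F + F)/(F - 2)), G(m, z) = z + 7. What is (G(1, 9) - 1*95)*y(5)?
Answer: 9164/15 ≈ 610.93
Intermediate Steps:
G(m, z) = 7 + z
y(F) = ⅗ + (-10 + F)*(F + 2*F/(-2 + F))/5 (y(F) = ⅗ + ((F - 10)*(F + (F + F)/(F - 2)))/5 = ⅗ + ((-10 + F)*(F + (2*F)/(-2 + F)))/5 = ⅗ + ((-10 + F)*(F + 2*F/(-2 + F)))/5 = ⅗ + (-10 + F)*(F + 2*F/(-2 + F))/5)
(G(1, 9) - 1*95)*y(5) = ((7 + 9) - 1*95)*((-6 + 5³ - 10*5² + 3*5)/(5*(-2 + 5))) = (16 - 95)*((⅕)*(-6 + 125 - 10*25 + 15)/3) = -79*(-6 + 125 - 250 + 15)/(5*3) = -79*(-116)/(5*3) = -79*(-116/15) = 9164/15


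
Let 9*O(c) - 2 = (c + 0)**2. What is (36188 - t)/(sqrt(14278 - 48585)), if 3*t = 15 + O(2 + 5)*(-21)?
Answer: -15524*I*sqrt(203)/1131 ≈ -195.56*I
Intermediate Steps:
O(c) = 2/9 + c**2/9 (O(c) = 2/9 + (c + 0)**2/9 = 2/9 + c**2/9)
t = -104/3 (t = (15 + (2/9 + (2 + 5)**2/9)*(-21))/3 = (15 + (2/9 + (1/9)*7**2)*(-21))/3 = (15 + (2/9 + (1/9)*49)*(-21))/3 = (15 + (2/9 + 49/9)*(-21))/3 = (15 + (17/3)*(-21))/3 = (15 - 119)/3 = (1/3)*(-104) = -104/3 ≈ -34.667)
(36188 - t)/(sqrt(14278 - 48585)) = (36188 - 1*(-104/3))/(sqrt(14278 - 48585)) = (36188 + 104/3)/(sqrt(-34307)) = 108668/(3*((13*I*sqrt(203)))) = 108668*(-I*sqrt(203)/2639)/3 = -15524*I*sqrt(203)/1131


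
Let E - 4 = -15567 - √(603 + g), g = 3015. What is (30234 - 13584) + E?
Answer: 1087 - 3*√402 ≈ 1026.8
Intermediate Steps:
E = -15563 - 3*√402 (E = 4 + (-15567 - √(603 + 3015)) = 4 + (-15567 - √3618) = 4 + (-15567 - 3*√402) = -15563 - 3*√402 ≈ -15623.)
(30234 - 13584) + E = (30234 - 13584) + (-15563 - 3*√402) = 16650 + (-15563 - 3*√402) = 1087 - 3*√402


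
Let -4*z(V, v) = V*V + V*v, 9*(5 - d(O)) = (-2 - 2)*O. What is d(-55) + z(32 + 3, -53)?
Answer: 2485/18 ≈ 138.06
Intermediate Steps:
d(O) = 5 + 4*O/9 (d(O) = 5 - (-2 - 2)*O/9 = 5 - (-4)*O/9 = 5 + 4*O/9)
z(V, v) = -V²/4 - V*v/4 (z(V, v) = -(V*V + V*v)/4 = -(V² + V*v)/4 = -V²/4 - V*v/4)
d(-55) + z(32 + 3, -53) = (5 + (4/9)*(-55)) - (32 + 3)*((32 + 3) - 53)/4 = (5 - 220/9) - ¼*35*(35 - 53) = -175/9 - ¼*35*(-18) = -175/9 + 315/2 = 2485/18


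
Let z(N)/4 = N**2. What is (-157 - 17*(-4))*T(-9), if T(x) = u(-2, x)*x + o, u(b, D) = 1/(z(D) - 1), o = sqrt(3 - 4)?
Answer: 801/323 - 89*I ≈ 2.4799 - 89.0*I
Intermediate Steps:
z(N) = 4*N**2
o = I (o = sqrt(-1) = I ≈ 1.0*I)
u(b, D) = 1/(-1 + 4*D**2) (u(b, D) = 1/(4*D**2 - 1) = 1/(-1 + 4*D**2))
T(x) = I + x/(-1 + 4*x**2) (T(x) = x/(-1 + 4*x**2) + I = I + x/(-1 + 4*x**2))
(-157 - 17*(-4))*T(-9) = (-157 - 17*(-4))*(I - 9/(-1 + 4*(-9)**2)) = (-157 + 68)*(I - 9/(-1 + 4*81)) = -89*(I - 9/(-1 + 324)) = -89*(I - 9/323) = -89*(-9/323 + I) = 801/323 - 89*I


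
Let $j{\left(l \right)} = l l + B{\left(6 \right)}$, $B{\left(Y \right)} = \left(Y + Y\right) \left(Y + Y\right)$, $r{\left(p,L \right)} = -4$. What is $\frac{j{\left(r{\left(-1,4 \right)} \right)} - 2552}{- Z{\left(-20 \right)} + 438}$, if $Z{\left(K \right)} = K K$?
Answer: $- \frac{1196}{19} \approx -62.947$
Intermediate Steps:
$B{\left(Y \right)} = 4 Y^{2}$ ($B{\left(Y \right)} = 2 Y 2 Y = 4 Y^{2}$)
$Z{\left(K \right)} = K^{2}$
$j{\left(l \right)} = 144 + l^{2}$ ($j{\left(l \right)} = l l + 4 \cdot 6^{2} = l^{2} + 4 \cdot 36 = l^{2} + 144 = 144 + l^{2}$)
$\frac{j{\left(r{\left(-1,4 \right)} \right)} - 2552}{- Z{\left(-20 \right)} + 438} = \frac{\left(144 + \left(-4\right)^{2}\right) - 2552}{- \left(-20\right)^{2} + 438} = \frac{\left(144 + 16\right) - 2552}{\left(-1\right) 400 + 438} = \frac{160 - 2552}{-400 + 438} = - \frac{2392}{38} = \left(-2392\right) \frac{1}{38} = - \frac{1196}{19}$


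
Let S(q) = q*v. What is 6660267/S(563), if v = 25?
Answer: 6660267/14075 ≈ 473.20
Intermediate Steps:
S(q) = 25*q (S(q) = q*25 = 25*q)
6660267/S(563) = 6660267/((25*563)) = 6660267/14075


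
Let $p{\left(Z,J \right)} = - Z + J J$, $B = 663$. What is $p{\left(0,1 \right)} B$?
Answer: $663$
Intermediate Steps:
$p{\left(Z,J \right)} = J^{2} - Z$ ($p{\left(Z,J \right)} = - Z + J^{2} = J^{2} - Z$)
$p{\left(0,1 \right)} B = \left(1^{2} - 0\right) 663 = \left(1 + 0\right) 663 = 1 \cdot 663 = 663$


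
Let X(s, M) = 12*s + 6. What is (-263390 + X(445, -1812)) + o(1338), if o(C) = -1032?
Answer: -259076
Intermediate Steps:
X(s, M) = 6 + 12*s
(-263390 + X(445, -1812)) + o(1338) = (-263390 + (6 + 12*445)) - 1032 = (-263390 + (6 + 5340)) - 1032 = (-263390 + 5346) - 1032 = -258044 - 1032 = -259076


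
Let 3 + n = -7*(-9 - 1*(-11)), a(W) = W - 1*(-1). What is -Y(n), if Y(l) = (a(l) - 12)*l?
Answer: -476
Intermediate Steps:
a(W) = 1 + W (a(W) = W + 1 = 1 + W)
n = -17 (n = -3 - 7*(-9 - 1*(-11)) = -3 - 7*(-9 + 11) = -3 - 7*2 = -3 - 14 = -17)
Y(l) = l*(-11 + l) (Y(l) = ((1 + l) - 12)*l = (-11 + l)*l = l*(-11 + l))
-Y(n) = -(-17)*(-11 - 17) = -(-17)*(-28) = -1*476 = -476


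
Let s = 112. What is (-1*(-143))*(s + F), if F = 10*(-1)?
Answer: 14586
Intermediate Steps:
F = -10
(-1*(-143))*(s + F) = (-1*(-143))*(112 - 10) = 143*102 = 14586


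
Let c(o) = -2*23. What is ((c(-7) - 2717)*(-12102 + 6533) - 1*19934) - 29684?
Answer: 15337529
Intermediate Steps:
c(o) = -46
((c(-7) - 2717)*(-12102 + 6533) - 1*19934) - 29684 = ((-46 - 2717)*(-12102 + 6533) - 1*19934) - 29684 = (-2763*(-5569) - 19934) - 29684 = (15387147 - 19934) - 29684 = 15367213 - 29684 = 15337529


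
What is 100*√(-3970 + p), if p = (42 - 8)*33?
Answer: 400*I*√178 ≈ 5336.7*I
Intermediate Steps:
p = 1122 (p = 34*33 = 1122)
100*√(-3970 + p) = 100*√(-3970 + 1122) = 100*√(-2848) = 100*(4*I*√178) = 400*I*√178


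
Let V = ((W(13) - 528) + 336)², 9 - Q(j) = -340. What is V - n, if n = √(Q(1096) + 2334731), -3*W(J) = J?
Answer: 346921/9 - 2*√583770 ≈ 37019.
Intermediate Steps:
Q(j) = 349 (Q(j) = 9 - 1*(-340) = 9 + 340 = 349)
W(J) = -J/3
V = 346921/9 (V = ((-⅓*13 - 528) + 336)² = ((-13/3 - 528) + 336)² = (-1597/3 + 336)² = (-589/3)² = 346921/9 ≈ 38547.)
n = 2*√583770 (n = √(349 + 2334731) = √2335080 = 2*√583770 ≈ 1528.1)
V - n = 346921/9 - 2*√583770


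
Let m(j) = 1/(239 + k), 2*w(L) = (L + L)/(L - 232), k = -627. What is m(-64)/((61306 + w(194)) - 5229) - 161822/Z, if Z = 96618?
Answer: -11148511449053/6656368414824 ≈ -1.6749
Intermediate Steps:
w(L) = L/(-232 + L) (w(L) = ((L + L)/(L - 232))/2 = ((2*L)/(-232 + L))/2 = (2*L/(-232 + L))/2 = L/(-232 + L))
m(j) = -1/388 (m(j) = 1/(239 - 627) = 1/(-388) = -1/388)
m(-64)/((61306 + w(194)) - 5229) - 161822/Z = -1/(388*((61306 + 194/(-232 + 194)) - 5229)) - 161822/96618 = -1/(388*((61306 + 194/(-38)) - 5229)) - 161822*1/96618 = -1/(388*((61306 + 194*(-1/38)) - 5229)) - 80911/48309 = -1/(388*((61306 - 97/19) - 5229)) - 80911/48309 = -1/(388*(1164717/19 - 5229)) - 80911/48309 = -1/(388*1065366/19) - 80911/48309 = -1/388*19/1065366 - 80911/48309 = -19/413362008 - 80911/48309 = -11148511449053/6656368414824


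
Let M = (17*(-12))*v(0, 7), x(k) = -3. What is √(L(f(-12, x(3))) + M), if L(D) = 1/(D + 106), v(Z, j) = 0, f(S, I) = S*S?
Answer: √10/50 ≈ 0.063246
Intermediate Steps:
f(S, I) = S²
L(D) = 1/(106 + D)
M = 0 (M = (17*(-12))*0 = -204*0 = 0)
√(L(f(-12, x(3))) + M) = √(1/(106 + (-12)²) + 0) = √(1/(106 + 144) + 0) = √(1/250 + 0) = √(1/250) = √10/50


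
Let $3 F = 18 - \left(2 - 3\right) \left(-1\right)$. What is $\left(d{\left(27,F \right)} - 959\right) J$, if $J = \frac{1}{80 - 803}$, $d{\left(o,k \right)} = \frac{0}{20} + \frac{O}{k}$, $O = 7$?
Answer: $\frac{16282}{12291} \approx 1.3247$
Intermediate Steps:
$F = \frac{17}{3}$ ($F = \frac{18 - \left(2 - 3\right) \left(-1\right)}{3} = \frac{18 - \left(-1\right) \left(-1\right)}{3} = \frac{18 - 1}{3} = \frac{1}{3} \cdot 17 = \frac{17}{3} \approx 5.6667$)
$d{\left(o,k \right)} = \frac{7}{k}$ ($d{\left(o,k \right)} = \frac{0}{20} + \frac{7}{k} = 0 \cdot \frac{1}{20} + \frac{7}{k} = 0 + \frac{7}{k} = \frac{7}{k}$)
$J = - \frac{1}{723}$ ($J = \frac{1}{-723} = - \frac{1}{723} \approx -0.0013831$)
$\left(d{\left(27,F \right)} - 959\right) J = \left(\frac{7}{\frac{17}{3}} - 959\right) \left(- \frac{1}{723}\right) = \left(7 \cdot \frac{3}{17} - 959\right) \left(- \frac{1}{723}\right) = \left(\frac{21}{17} - 959\right) \left(- \frac{1}{723}\right) = \left(- \frac{16282}{17}\right) \left(- \frac{1}{723}\right) = \frac{16282}{12291}$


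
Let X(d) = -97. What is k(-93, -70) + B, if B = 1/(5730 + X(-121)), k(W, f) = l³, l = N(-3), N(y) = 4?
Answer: 360513/5633 ≈ 64.000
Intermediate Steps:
l = 4
k(W, f) = 64 (k(W, f) = 4³ = 64)
B = 1/5633 (B = 1/(5730 - 97) = 1/5633 ≈ 0.00017753)
k(-93, -70) + B = 64 + 1/5633 = 360513/5633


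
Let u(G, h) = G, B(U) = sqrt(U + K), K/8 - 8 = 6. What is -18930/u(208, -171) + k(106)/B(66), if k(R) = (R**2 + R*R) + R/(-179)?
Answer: -9465/104 + 2011191*sqrt(178)/15931 ≈ 1593.3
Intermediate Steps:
K = 112 (K = 64 + 8*6 = 64 + 48 = 112)
B(U) = sqrt(112 + U) (B(U) = sqrt(U + 112) = sqrt(112 + U))
k(R) = 2*R**2 - R/179 (k(R) = (R**2 + R**2) + R*(-1/179) = 2*R**2 - R/179)
-18930/u(208, -171) + k(106)/B(66) = -18930/208 + ((1/179)*106*(-1 + 358*106))/(sqrt(112 + 66)) = -18930*1/208 + ((1/179)*106*(-1 + 37948))/(sqrt(178)) = -9465/104 + ((1/179)*106*37947)*(sqrt(178)/178) = -9465/104 + 4022382*(sqrt(178)/178)/179 = -9465/104 + 2011191*sqrt(178)/15931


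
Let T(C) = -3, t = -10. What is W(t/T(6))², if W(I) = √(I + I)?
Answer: 20/3 ≈ 6.6667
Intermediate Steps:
W(I) = √2*√I (W(I) = √(2*I) = √2*√I)
W(t/T(6))² = (√2*√(-10/(-3)))² = (√2*√(-10*(-⅓)))² = (√2*√(10/3))² = (√2*(√30/3))² = (2*√15/3)² = 20/3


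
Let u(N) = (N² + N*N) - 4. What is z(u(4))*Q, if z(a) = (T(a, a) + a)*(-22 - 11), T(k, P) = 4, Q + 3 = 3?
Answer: 0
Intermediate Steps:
Q = 0 (Q = -3 + 3 = 0)
u(N) = -4 + 2*N² (u(N) = (N² + N²) - 4 = 2*N² - 4 = -4 + 2*N²)
z(a) = -132 - 33*a (z(a) = (4 + a)*(-22 - 11) = (4 + a)*(-33) = -132 - 33*a)
z(u(4))*Q = (-132 - 33*(-4 + 2*4²))*0 = (-132 - 33*(-4 + 2*16))*0 = (-132 - 33*(-4 + 32))*0 = (-132 - 33*28)*0 = (-132 - 924)*0 = -1056*0 = 0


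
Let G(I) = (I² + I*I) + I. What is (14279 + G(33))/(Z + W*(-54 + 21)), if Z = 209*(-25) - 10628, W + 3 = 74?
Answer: -8245/9098 ≈ -0.90624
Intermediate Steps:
W = 71 (W = -3 + 74 = 71)
G(I) = I + 2*I² (G(I) = (I² + I²) + I = 2*I² + I = I + 2*I²)
Z = -15853 (Z = -5225 - 10628 = -15853)
(14279 + G(33))/(Z + W*(-54 + 21)) = (14279 + 33*(1 + 2*33))/(-15853 + 71*(-54 + 21)) = (14279 + 33*(1 + 66))/(-15853 + 71*(-33)) = (14279 + 33*67)/(-15853 - 2343) = (14279 + 2211)/(-18196) = 16490*(-1/18196) = -8245/9098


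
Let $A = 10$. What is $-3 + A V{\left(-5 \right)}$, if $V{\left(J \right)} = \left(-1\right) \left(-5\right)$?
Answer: $47$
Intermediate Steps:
$V{\left(J \right)} = 5$
$-3 + A V{\left(-5 \right)} = -3 + 10 \cdot 5 = -3 + 50 = 47$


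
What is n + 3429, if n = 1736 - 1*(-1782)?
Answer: 6947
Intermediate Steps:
n = 3518 (n = 1736 + 1782 = 3518)
n + 3429 = 3518 + 3429 = 6947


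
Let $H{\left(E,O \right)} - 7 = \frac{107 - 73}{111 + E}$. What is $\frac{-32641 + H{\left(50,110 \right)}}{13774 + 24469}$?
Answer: $- \frac{5254040}{6157123} \approx -0.85333$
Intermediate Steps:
$H{\left(E,O \right)} = 7 + \frac{34}{111 + E}$ ($H{\left(E,O \right)} = 7 + \frac{107 - 73}{111 + E} = 7 + \frac{34}{111 + E}$)
$\frac{-32641 + H{\left(50,110 \right)}}{13774 + 24469} = \frac{-32641 + \frac{811 + 7 \cdot 50}{111 + 50}}{13774 + 24469} = \frac{-32641 + \frac{811 + 350}{161}}{38243} = \left(-32641 + \frac{1}{161} \cdot 1161\right) \frac{1}{38243} = \left(-32641 + \frac{1161}{161}\right) \frac{1}{38243} = \left(- \frac{5254040}{161}\right) \frac{1}{38243} = - \frac{5254040}{6157123}$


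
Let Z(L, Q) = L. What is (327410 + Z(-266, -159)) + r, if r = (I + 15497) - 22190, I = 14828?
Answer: 335279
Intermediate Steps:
r = 8135 (r = (14828 + 15497) - 22190 = 30325 - 22190 = 8135)
(327410 + Z(-266, -159)) + r = (327410 - 266) + 8135 = 327144 + 8135 = 335279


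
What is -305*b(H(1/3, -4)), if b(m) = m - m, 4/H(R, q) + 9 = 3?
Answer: 0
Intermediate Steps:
H(R, q) = -2/3 (H(R, q) = 4/(-9 + 3) = 4/(-6) = 4*(-1/6) = -2/3)
b(m) = 0
-305*b(H(1/3, -4)) = -305*0 = 0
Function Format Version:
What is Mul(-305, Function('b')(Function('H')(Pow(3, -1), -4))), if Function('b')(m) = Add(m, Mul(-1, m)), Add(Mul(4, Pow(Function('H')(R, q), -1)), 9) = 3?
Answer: 0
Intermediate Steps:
Function('H')(R, q) = Rational(-2, 3) (Function('H')(R, q) = Mul(4, Pow(Add(-9, 3), -1)) = Mul(4, Pow(-6, -1)) = Mul(4, Rational(-1, 6)) = Rational(-2, 3))
Function('b')(m) = 0
Mul(-305, Function('b')(Function('H')(Pow(3, -1), -4))) = Mul(-305, 0) = 0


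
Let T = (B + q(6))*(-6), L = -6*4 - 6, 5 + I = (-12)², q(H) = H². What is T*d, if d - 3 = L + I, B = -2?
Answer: -22848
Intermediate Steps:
I = 139 (I = -5 + (-12)² = -5 + 144 = 139)
L = -30 (L = -24 - 6 = -30)
d = 112 (d = 3 + (-30 + 139) = 3 + 109 = 112)
T = -204 (T = (-2 + 6²)*(-6) = (-2 + 36)*(-6) = 34*(-6) = -204)
T*d = -204*112 = -22848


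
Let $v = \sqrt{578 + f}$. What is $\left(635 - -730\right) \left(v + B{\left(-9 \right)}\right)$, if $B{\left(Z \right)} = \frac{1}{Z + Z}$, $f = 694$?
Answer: $- \frac{455}{6} + 2730 \sqrt{318} \approx 48607.0$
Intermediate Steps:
$B{\left(Z \right)} = \frac{1}{2 Z}$
$v = 2 \sqrt{318}$ ($v = \sqrt{578 + 694} = \sqrt{1272} = 2 \sqrt{318} \approx 35.665$)
$\left(635 - -730\right) \left(v + B{\left(-9 \right)}\right) = \left(635 - -730\right) \left(2 \sqrt{318} + \frac{1}{2 \left(-9\right)}\right) = \left(635 + 730\right) \left(2 \sqrt{318} + \frac{1}{2} \left(- \frac{1}{9}\right)\right) = 1365 \left(2 \sqrt{318} - \frac{1}{18}\right) = 1365 \left(- \frac{1}{18} + 2 \sqrt{318}\right) = - \frac{455}{6} + 2730 \sqrt{318}$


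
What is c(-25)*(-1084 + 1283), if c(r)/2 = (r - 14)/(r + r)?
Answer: 7761/25 ≈ 310.44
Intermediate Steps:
c(r) = (-14 + r)/r (c(r) = 2*((r - 14)/(r + r)) = 2*((-14 + r)/((2*r))) = 2*((-14 + r)*(1/(2*r))) = 2*((-14 + r)/(2*r)) = (-14 + r)/r)
c(-25)*(-1084 + 1283) = ((-14 - 25)/(-25))*(-1084 + 1283) = -1/25*(-39)*199 = (39/25)*199 = 7761/25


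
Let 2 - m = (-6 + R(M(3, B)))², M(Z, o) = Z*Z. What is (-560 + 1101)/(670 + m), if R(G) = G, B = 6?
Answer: 541/663 ≈ 0.81599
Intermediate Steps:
M(Z, o) = Z²
m = -7 (m = 2 - (-6 + 3²)² = 2 - (-6 + 9)² = 2 - 1*3² = 2 - 1*9 = 2 - 9 = -7)
(-560 + 1101)/(670 + m) = (-560 + 1101)/(670 - 7) = 541/663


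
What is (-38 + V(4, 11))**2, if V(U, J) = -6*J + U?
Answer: 10000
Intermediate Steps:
V(U, J) = U - 6*J
(-38 + V(4, 11))**2 = (-38 + (4 - 6*11))**2 = (-38 + (4 - 66))**2 = (-38 - 62)**2 = (-100)**2 = 10000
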